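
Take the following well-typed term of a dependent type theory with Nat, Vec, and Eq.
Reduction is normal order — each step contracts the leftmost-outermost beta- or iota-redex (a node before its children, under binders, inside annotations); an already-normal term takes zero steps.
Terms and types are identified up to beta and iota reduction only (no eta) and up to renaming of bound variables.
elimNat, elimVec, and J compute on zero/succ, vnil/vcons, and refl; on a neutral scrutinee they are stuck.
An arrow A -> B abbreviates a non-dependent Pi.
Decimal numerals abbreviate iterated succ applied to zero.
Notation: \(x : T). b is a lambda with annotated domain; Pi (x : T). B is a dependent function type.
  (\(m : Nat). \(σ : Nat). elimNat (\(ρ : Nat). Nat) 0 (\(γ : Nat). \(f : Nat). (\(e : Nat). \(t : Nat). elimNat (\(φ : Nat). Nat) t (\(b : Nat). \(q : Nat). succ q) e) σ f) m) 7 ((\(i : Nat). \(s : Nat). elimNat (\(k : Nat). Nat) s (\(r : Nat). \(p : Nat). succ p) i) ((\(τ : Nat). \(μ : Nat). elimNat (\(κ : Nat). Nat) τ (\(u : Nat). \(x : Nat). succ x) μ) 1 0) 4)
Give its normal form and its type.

resulting normal form:
  35
inferred type:
  Nat
observation: the term reaches its normal form after 213 normal-order steps.


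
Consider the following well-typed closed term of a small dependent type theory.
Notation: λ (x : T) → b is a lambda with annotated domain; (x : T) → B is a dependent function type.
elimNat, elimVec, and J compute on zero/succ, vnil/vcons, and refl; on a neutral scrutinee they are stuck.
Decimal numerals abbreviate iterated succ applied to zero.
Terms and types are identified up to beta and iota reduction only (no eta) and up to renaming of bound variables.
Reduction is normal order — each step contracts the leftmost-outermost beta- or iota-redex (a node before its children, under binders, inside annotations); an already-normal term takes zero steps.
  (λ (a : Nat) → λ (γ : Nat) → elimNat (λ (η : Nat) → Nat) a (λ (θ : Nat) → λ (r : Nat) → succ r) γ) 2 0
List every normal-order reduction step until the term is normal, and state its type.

reduction (normal order):
  (λ (a : Nat) → λ (γ : Nat) → elimNat (λ (η : Nat) → Nat) a (λ (θ : Nat) → λ (r : Nat) → succ r) γ) 2 0
  ~> (λ (a : Nat) → elimNat (λ (γ : Nat) → Nat) 2 (λ (η : Nat) → λ (θ : Nat) → succ θ) a) 0
  ~> elimNat (λ (a : Nat) → Nat) 2 (λ (γ : Nat) → λ (η : Nat) → succ η) 0
  ~> 2
inferred type:
  Nat


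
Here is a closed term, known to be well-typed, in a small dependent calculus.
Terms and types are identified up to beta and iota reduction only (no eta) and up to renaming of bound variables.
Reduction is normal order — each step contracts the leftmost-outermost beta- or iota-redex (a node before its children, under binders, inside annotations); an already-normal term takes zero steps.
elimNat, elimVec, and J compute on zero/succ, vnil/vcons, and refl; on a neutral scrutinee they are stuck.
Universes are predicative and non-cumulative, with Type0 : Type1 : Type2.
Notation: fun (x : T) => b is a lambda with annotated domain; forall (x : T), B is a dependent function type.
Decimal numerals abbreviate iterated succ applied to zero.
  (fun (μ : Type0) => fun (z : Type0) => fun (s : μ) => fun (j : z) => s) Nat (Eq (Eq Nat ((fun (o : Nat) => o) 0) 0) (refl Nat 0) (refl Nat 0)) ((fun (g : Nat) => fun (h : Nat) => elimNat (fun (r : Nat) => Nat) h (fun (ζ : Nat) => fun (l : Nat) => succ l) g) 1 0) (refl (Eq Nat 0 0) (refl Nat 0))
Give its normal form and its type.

resulting normal form:
  1
inferred type:
  Nat
observation: 10 normal-order steps normalize the term, beginning with a beta-redex.


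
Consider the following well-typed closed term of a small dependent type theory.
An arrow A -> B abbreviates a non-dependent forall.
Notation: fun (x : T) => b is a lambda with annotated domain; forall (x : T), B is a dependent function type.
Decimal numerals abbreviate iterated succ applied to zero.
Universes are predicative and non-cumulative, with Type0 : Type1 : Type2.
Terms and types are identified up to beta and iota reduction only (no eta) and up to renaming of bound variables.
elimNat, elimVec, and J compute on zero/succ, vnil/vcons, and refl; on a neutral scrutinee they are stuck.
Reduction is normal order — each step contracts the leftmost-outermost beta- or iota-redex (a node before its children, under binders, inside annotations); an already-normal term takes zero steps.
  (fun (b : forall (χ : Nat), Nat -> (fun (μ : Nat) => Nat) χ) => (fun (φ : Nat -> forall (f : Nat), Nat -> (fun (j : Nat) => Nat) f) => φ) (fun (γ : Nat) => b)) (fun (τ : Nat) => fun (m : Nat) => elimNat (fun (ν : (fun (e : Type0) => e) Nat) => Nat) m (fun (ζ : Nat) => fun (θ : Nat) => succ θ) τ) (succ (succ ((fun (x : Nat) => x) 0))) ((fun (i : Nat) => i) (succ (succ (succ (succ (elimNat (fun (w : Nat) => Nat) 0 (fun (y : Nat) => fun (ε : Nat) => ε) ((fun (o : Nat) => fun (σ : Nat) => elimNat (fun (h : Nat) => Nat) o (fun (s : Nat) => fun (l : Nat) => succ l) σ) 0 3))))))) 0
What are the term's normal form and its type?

reduced normal form:
  4
the term's type:
  Nat


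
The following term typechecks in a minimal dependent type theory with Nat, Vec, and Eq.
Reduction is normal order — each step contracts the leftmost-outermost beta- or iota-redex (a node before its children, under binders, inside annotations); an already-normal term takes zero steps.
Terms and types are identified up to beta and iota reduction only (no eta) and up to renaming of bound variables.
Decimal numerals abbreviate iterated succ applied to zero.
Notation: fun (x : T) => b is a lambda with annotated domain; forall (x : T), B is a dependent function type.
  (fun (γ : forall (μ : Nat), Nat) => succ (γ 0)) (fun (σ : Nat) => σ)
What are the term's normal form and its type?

resulting normal form:
  1
inferred type:
  Nat


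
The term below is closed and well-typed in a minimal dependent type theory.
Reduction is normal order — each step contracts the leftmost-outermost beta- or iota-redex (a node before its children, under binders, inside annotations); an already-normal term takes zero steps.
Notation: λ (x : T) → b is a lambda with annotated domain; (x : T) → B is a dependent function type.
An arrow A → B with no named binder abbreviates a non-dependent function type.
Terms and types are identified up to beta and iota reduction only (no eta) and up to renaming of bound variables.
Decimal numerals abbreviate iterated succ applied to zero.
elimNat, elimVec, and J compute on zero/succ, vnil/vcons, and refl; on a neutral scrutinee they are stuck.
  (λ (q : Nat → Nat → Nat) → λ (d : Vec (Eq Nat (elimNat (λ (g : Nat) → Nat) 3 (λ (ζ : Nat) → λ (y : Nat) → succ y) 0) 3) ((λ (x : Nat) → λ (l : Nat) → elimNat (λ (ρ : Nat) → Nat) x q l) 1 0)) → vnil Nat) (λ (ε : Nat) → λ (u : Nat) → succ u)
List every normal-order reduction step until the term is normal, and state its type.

reduction (normal order):
  (λ (q : Nat → Nat → Nat) → λ (d : Vec (Eq Nat (elimNat (λ (g : Nat) → Nat) 3 (λ (ζ : Nat) → λ (y : Nat) → succ y) 0) 3) ((λ (x : Nat) → λ (l : Nat) → elimNat (λ (ρ : Nat) → Nat) x q l) 1 0)) → vnil Nat) (λ (ε : Nat) → λ (u : Nat) → succ u)
  ~> λ (q : Vec (Eq Nat (elimNat (λ (d : Nat) → Nat) 3 (λ (g : Nat) → λ (ζ : Nat) → succ ζ) 0) 3) ((λ (y : Nat) → λ (x : Nat) → elimNat (λ (l : Nat) → Nat) y (λ (ρ : Nat) → λ (ε : Nat) → succ ε) x) 1 0)) → vnil Nat
  ~> λ (q : Vec (Eq Nat 3 3) ((λ (d : Nat) → λ (g : Nat) → elimNat (λ (ζ : Nat) → Nat) d (λ (y : Nat) → λ (x : Nat) → succ x) g) 1 0)) → vnil Nat
  ~> λ (q : Vec (Eq Nat 3 3) ((λ (d : Nat) → elimNat (λ (g : Nat) → Nat) 1 (λ (ζ : Nat) → λ (y : Nat) → succ y) d) 0)) → vnil Nat
  ~> λ (q : Vec (Eq Nat 3 3) (elimNat (λ (d : Nat) → Nat) 1 (λ (g : Nat) → λ (ζ : Nat) → succ ζ) 0)) → vnil Nat
  ~> λ (q : Vec (Eq Nat 3 3) 1) → vnil Nat
type:
  Vec (Eq Nat 3 3) 1 → Vec Nat 0


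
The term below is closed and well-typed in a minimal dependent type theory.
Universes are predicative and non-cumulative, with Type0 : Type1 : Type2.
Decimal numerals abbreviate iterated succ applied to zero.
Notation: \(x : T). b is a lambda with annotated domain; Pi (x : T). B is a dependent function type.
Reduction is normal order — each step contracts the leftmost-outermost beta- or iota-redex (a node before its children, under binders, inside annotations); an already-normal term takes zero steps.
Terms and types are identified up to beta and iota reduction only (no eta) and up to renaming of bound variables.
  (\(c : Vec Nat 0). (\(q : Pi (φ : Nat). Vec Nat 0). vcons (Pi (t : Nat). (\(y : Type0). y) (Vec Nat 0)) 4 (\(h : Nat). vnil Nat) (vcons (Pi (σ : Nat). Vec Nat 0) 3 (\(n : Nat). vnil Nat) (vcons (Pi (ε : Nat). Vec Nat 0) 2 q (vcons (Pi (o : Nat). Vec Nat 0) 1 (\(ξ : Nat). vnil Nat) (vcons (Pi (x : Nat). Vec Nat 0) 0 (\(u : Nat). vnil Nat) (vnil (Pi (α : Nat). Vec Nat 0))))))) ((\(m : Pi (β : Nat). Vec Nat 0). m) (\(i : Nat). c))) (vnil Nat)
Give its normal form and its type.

normal form:
  vcons (Pi (c : Nat). Vec Nat 0) 4 (\(q : Nat). vnil Nat) (vcons (Pi (φ : Nat). Vec Nat 0) 3 (\(t : Nat). vnil Nat) (vcons (Pi (y : Nat). Vec Nat 0) 2 (\(h : Nat). vnil Nat) (vcons (Pi (σ : Nat). Vec Nat 0) 1 (\(n : Nat). vnil Nat) (vcons (Pi (ε : Nat). Vec Nat 0) 0 (\(o : Nat). vnil Nat) (vnil (Pi (ξ : Nat). Vec Nat 0))))))
the term's type:
  Vec (Pi (c : Nat). Vec Nat 0) 5


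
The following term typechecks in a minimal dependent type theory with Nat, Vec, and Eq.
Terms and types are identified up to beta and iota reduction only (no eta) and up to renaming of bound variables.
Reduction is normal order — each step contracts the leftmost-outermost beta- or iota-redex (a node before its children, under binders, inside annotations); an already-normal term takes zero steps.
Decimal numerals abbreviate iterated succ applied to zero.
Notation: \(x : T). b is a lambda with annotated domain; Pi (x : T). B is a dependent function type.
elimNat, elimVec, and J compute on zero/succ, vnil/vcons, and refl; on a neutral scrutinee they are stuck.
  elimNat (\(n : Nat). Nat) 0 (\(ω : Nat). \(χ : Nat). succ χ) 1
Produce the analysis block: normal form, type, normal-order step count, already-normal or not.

normal form:
  1
the term's type:
  Nat
reduction steps (normal order): 4
already normal: no
first redex: an elimNat iota-redex


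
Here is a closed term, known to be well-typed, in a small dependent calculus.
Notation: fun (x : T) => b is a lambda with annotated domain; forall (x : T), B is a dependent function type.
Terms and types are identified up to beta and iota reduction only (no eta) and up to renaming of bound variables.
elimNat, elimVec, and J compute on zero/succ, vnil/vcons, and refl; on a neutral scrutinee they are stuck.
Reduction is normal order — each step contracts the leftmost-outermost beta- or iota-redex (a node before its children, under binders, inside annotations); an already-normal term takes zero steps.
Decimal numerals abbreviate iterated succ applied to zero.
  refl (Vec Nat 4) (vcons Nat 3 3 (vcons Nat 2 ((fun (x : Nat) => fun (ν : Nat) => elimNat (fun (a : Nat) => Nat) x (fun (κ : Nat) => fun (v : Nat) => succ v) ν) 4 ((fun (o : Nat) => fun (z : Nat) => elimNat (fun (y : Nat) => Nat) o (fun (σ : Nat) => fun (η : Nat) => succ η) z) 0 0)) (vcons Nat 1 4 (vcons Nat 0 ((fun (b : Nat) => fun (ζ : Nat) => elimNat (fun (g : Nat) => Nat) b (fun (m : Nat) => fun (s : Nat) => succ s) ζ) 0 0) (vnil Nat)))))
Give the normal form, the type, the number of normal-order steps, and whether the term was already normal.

reduced normal form:
  refl (Vec Nat 4) (vcons Nat 3 3 (vcons Nat 2 4 (vcons Nat 1 4 (vcons Nat 0 0 (vnil Nat)))))
type:
  Eq (Vec Nat 4) (vcons Nat 3 3 (vcons Nat 2 4 (vcons Nat 1 4 (vcons Nat 0 0 (vnil Nat))))) (vcons Nat 3 3 (vcons Nat 2 4 (vcons Nat 1 4 (vcons Nat 0 0 (vnil Nat)))))
steps to reach normal form (normal order): 9
term was already normal: no
first redex: a beta-redex


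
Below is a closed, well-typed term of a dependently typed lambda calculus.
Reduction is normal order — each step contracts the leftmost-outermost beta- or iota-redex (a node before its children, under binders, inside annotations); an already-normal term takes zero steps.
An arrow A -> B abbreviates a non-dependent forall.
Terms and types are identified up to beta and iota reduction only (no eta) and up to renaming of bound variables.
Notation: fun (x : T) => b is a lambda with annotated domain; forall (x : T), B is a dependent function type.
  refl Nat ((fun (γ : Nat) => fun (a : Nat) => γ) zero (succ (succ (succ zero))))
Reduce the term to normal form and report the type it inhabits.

normal form:
  refl Nat zero
inferred type:
  Eq Nat zero zero


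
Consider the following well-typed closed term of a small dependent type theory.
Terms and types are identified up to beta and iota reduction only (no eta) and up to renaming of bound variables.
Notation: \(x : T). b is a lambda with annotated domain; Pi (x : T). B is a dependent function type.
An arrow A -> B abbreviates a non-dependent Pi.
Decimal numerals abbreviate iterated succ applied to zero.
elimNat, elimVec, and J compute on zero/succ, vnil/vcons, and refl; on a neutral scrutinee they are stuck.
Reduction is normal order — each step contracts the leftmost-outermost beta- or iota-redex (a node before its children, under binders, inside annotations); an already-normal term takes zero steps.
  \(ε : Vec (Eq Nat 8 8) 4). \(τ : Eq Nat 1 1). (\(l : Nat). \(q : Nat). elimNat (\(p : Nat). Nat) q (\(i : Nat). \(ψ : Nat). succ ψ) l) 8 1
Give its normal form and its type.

reduced normal form:
  \(ε : Vec (Eq Nat 8 8) 4). \(τ : Eq Nat 1 1). 9
type:
  Vec (Eq Nat 8 8) 4 -> Eq Nat 1 1 -> Nat


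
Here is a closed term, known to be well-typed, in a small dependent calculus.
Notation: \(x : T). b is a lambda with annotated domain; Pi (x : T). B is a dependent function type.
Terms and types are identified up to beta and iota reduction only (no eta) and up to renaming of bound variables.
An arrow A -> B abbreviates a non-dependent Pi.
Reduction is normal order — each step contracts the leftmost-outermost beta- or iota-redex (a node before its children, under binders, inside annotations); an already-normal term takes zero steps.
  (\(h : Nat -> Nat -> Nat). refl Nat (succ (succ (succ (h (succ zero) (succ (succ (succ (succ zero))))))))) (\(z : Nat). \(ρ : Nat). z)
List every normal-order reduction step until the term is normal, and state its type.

reduction (normal order):
  (\(h : Nat -> Nat -> Nat). refl Nat (succ (succ (succ (h (succ zero) (succ (succ (succ (succ zero))))))))) (\(z : Nat). \(ρ : Nat). z)
  ~> refl Nat (succ (succ (succ ((\(h : Nat). \(z : Nat). h) (succ zero) (succ (succ (succ (succ zero))))))))
  ~> refl Nat (succ (succ (succ ((\(h : Nat). succ zero) (succ (succ (succ (succ zero))))))))
  ~> refl Nat (succ (succ (succ (succ zero))))
inferred type:
  Eq Nat (succ (succ (succ (succ zero)))) (succ (succ (succ (succ zero))))


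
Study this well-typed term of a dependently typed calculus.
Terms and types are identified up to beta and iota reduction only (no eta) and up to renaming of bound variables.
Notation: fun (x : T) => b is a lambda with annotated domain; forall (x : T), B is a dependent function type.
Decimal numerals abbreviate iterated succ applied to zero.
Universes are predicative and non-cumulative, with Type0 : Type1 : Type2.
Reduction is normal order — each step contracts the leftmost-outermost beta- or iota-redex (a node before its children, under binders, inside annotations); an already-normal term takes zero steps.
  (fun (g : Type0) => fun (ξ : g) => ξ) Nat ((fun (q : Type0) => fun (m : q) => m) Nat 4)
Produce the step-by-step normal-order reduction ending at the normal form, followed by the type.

normal-order reduction sequence:
  (fun (g : Type0) => fun (ξ : g) => ξ) Nat ((fun (q : Type0) => fun (m : q) => m) Nat 4)
  ~> (fun (g : Nat) => g) ((fun (ξ : Type0) => fun (q : ξ) => q) Nat 4)
  ~> (fun (g : Type0) => fun (ξ : g) => ξ) Nat 4
  ~> (fun (g : Nat) => g) 4
  ~> 4
the term's type:
  Nat


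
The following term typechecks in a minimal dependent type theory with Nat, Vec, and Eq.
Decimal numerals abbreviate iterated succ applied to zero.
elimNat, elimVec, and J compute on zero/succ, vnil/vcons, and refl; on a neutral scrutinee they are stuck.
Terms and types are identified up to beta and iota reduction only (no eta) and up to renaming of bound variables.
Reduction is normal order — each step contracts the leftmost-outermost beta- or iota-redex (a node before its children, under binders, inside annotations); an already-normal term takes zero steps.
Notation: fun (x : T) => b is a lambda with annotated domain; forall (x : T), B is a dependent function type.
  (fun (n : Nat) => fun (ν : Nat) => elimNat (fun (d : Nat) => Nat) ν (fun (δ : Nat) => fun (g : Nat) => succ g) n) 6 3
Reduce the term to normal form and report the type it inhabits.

reduced normal form:
  9
type:
  Nat
observation: 21 normal-order steps separate the term from its normal form.


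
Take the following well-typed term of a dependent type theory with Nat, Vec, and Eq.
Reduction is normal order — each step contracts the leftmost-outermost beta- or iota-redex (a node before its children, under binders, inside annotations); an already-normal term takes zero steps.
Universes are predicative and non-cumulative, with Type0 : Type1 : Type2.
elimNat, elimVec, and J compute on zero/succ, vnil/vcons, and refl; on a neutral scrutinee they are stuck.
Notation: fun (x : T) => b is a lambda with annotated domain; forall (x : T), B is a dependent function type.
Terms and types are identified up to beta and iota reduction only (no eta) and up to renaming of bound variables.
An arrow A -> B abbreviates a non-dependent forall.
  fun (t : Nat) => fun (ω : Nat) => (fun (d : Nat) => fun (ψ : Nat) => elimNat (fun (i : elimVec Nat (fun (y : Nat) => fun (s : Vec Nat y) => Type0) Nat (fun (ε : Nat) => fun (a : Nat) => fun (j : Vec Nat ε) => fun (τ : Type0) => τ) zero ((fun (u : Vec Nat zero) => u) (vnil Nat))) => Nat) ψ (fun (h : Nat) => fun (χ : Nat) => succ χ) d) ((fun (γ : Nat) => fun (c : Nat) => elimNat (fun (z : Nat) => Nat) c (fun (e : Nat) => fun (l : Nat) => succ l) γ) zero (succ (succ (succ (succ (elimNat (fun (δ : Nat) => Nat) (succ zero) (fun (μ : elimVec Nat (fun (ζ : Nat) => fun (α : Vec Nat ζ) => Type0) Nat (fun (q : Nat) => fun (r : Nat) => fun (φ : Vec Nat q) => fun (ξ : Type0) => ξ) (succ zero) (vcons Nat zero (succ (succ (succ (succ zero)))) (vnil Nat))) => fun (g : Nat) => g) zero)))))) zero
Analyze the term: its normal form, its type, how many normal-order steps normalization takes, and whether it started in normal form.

reduced normal form:
  fun (t : Nat) => fun (ω : Nat) => succ (succ (succ (succ (succ zero))))
type:
  Nat -> Nat -> Nat
normal-order step count: 24
already normal: no
first redex: a beta-redex


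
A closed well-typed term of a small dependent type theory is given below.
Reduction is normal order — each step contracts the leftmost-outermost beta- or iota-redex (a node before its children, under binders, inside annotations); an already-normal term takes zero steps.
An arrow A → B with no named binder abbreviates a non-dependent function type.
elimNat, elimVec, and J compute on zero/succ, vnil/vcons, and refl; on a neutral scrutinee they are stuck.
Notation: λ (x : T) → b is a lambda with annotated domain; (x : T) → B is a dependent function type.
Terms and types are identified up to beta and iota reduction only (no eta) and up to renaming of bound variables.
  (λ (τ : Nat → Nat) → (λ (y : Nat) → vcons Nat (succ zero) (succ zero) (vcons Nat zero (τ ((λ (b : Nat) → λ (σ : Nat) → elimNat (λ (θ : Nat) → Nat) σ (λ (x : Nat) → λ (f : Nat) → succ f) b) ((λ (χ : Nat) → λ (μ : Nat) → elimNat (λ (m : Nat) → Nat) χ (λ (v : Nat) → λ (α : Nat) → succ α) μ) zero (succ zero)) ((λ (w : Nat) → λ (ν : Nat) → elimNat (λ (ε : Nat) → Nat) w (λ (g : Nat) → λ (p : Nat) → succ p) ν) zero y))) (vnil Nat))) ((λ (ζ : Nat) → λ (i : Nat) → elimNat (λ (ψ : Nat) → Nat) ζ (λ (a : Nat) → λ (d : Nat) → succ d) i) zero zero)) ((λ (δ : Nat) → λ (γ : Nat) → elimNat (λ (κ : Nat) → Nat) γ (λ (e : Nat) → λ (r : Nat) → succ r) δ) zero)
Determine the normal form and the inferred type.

resulting normal form:
  vcons Nat (succ zero) (succ zero) (vcons Nat zero (succ zero) (vnil Nat))
the term's type:
  Vec Nat (succ (succ zero))
observation: 23 normal-order steps separate the term from its normal form.


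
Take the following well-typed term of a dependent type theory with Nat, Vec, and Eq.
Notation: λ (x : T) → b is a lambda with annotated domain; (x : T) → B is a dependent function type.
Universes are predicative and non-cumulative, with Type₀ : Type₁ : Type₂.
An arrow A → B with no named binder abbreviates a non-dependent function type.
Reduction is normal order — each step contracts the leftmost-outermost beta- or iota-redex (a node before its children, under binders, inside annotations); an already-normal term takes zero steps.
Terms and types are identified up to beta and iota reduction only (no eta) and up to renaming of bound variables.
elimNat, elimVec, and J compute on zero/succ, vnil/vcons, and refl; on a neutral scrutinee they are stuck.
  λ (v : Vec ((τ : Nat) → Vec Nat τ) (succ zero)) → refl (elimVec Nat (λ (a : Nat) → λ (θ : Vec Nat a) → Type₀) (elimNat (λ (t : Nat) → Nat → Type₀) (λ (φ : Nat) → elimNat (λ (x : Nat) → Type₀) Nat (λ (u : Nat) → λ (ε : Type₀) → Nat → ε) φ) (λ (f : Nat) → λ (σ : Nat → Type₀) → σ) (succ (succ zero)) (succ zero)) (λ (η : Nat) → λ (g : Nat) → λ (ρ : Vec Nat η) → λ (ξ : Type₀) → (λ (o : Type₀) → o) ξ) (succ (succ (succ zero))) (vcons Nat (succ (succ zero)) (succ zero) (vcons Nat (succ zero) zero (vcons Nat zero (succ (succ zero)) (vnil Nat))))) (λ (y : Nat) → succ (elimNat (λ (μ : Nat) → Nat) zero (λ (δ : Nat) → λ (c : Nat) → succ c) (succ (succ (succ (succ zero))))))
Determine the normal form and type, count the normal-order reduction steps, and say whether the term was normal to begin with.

reduced normal form:
  λ (v : Vec ((τ : Nat) → Vec Nat τ) (succ zero)) → refl (Nat → Nat) (λ (a : Nat) → succ (succ (succ (succ (succ zero)))))
the term's type:
  Vec ((v : Nat) → Vec Nat v) (succ zero) → Eq (Nat → Nat) (λ (τ : Nat) → succ (succ (succ (succ (succ zero))))) (λ (a : Nat) → succ (succ (succ (succ (succ zero)))))
normal-order step count: 44
started in normal form: no
first contracted redex: an elimVec iota-redex


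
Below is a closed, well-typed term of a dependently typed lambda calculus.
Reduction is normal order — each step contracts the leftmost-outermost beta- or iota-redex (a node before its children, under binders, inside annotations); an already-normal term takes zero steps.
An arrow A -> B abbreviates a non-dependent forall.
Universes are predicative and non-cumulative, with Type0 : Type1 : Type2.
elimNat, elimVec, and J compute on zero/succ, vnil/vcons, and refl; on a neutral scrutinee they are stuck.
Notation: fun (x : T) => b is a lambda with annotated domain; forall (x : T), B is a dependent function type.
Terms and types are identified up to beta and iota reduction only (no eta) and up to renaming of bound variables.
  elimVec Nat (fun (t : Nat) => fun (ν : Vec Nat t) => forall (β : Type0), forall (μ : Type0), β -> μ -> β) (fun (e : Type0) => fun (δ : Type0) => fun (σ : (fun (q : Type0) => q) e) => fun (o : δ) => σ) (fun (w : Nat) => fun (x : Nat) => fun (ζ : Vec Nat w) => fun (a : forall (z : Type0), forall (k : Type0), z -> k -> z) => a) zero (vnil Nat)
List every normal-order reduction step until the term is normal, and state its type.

normal-order reduction sequence:
  elimVec Nat (fun (t : Nat) => fun (ν : Vec Nat t) => forall (β : Type0), forall (μ : Type0), β -> μ -> β) (fun (e : Type0) => fun (δ : Type0) => fun (σ : (fun (q : Type0) => q) e) => fun (o : δ) => σ) (fun (w : Nat) => fun (x : Nat) => fun (ζ : Vec Nat w) => fun (a : forall (z : Type0), forall (k : Type0), z -> k -> z) => a) zero (vnil Nat)
  ~> fun (t : Type0) => fun (ν : Type0) => fun (β : (fun (μ : Type0) => μ) t) => fun (e : ν) => β
  ~> fun (t : Type0) => fun (ν : Type0) => fun (β : t) => fun (μ : ν) => β
inferred type:
  forall (t : Type0), forall (ν : Type0), t -> ν -> t


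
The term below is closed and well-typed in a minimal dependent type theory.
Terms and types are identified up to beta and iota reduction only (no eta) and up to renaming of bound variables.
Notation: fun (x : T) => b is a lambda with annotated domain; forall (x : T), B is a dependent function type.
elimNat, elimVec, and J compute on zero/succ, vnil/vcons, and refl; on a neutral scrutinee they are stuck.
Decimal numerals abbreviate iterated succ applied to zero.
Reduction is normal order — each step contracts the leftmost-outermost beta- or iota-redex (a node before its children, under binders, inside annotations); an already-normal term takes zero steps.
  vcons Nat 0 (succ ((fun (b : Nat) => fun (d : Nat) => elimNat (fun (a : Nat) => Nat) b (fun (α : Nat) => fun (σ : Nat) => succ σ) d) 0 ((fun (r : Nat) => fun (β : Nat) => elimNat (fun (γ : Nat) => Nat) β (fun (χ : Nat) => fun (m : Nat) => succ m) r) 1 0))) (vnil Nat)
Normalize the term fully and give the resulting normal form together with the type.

normal form:
  vcons Nat 0 2 (vnil Nat)
inferred type:
  Vec Nat 1


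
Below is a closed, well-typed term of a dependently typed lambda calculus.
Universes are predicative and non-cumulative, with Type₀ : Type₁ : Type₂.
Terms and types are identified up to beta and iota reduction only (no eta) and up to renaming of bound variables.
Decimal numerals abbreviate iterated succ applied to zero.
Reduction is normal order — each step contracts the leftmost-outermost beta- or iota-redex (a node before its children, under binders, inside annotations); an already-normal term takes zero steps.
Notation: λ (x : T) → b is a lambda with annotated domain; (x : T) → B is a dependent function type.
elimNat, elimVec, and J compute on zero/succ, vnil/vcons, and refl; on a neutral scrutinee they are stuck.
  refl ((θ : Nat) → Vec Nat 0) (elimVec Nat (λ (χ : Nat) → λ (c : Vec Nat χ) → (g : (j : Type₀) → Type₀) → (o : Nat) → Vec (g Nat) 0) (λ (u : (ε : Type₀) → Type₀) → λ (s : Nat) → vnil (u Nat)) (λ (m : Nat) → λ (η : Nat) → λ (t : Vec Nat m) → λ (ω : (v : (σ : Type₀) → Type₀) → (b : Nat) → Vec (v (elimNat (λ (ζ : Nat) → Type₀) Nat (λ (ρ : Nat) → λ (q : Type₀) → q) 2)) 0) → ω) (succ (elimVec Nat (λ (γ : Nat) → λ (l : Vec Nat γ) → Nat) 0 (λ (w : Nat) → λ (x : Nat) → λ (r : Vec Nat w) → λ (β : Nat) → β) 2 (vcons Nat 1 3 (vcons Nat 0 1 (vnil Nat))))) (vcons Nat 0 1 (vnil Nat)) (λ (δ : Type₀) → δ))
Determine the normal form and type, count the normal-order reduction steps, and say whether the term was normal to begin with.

reduced normal form:
  refl ((θ : Nat) → Vec Nat 0) (λ (χ : Nat) → vnil Nat)
inferred type:
  Eq ((θ : Nat) → Vec Nat 0) (λ (χ : Nat) → vnil Nat) (λ (c : Nat) → vnil Nat)
reduction steps (normal order): 8
term was already normal: no
first redex: an elimVec iota-redex


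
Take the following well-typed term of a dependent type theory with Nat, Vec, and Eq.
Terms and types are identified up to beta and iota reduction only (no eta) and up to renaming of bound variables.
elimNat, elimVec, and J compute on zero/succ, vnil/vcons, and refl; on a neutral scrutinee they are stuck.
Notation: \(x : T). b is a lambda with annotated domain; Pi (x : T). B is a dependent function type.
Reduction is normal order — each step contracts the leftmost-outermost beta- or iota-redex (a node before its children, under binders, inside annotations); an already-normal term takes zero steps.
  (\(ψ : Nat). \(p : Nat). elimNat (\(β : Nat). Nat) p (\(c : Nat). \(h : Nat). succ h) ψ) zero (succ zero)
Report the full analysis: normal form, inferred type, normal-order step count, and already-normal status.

resulting normal form:
  succ zero
type:
  Nat
reduction steps (normal order): 3
already normal: no
first contracted redex: a beta-redex


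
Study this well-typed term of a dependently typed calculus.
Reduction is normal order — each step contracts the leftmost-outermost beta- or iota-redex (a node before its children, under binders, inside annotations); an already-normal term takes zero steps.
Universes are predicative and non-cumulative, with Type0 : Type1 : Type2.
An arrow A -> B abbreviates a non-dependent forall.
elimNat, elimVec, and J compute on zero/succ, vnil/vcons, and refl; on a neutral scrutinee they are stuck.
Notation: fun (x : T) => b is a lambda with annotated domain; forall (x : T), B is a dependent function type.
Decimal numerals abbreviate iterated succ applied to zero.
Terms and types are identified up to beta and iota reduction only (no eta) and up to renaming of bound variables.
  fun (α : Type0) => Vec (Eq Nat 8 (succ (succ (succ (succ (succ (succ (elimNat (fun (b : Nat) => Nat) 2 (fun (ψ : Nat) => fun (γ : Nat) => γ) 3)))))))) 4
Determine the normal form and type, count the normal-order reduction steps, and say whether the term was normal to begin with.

normal form:
  fun (α : Type0) => Vec (Eq Nat 8 8) 4
inferred type:
  Type0 -> Type0
steps to reach normal form (normal order): 10
already normal: no
first redex: an elimNat iota-redex


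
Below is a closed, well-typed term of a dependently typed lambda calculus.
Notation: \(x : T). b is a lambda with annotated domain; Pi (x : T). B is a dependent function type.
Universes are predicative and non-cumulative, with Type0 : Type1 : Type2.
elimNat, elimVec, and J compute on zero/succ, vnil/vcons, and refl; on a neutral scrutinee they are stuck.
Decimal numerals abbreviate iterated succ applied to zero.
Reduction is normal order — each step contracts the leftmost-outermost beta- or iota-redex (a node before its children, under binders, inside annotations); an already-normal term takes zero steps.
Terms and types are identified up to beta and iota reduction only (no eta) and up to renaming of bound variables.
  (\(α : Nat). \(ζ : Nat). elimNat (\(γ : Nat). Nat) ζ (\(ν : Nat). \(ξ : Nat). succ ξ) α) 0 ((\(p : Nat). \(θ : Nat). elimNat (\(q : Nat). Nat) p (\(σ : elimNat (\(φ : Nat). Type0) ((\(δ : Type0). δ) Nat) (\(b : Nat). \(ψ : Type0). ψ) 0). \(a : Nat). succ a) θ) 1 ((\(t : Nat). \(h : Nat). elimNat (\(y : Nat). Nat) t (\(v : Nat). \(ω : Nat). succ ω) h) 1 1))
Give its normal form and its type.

normal form:
  3
inferred type:
  Nat


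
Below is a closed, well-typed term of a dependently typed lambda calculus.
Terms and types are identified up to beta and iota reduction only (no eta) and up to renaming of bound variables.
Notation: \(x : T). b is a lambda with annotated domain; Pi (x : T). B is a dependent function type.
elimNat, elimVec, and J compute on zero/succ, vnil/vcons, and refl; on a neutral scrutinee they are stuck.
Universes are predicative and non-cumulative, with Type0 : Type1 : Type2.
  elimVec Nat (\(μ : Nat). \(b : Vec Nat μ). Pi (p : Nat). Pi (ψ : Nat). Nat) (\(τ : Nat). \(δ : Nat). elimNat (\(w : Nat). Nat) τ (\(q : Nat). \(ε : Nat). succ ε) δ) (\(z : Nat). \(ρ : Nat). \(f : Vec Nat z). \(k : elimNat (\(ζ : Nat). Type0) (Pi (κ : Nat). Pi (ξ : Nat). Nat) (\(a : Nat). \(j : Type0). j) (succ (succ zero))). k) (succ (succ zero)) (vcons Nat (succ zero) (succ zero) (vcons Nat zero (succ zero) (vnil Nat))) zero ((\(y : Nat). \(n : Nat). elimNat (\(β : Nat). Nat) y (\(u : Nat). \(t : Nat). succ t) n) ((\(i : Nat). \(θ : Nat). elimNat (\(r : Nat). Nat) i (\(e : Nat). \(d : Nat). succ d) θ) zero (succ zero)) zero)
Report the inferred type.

inferred type:
  Nat


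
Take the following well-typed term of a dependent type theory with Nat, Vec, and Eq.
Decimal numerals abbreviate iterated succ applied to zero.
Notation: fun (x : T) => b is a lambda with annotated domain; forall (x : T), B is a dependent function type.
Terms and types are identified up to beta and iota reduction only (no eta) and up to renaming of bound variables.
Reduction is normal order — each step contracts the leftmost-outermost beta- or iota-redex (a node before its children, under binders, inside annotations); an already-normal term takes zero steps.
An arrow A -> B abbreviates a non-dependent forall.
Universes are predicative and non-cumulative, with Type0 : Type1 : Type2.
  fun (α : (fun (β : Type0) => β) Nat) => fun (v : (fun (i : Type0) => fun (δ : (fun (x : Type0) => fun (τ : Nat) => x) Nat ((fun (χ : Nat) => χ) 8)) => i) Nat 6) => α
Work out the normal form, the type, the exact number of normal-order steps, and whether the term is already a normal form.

reduced normal form:
  fun (α : Nat) => fun (β : Nat) => α
inferred type:
  Nat -> Nat -> Nat
normal-order step count: 3
already normal: no
first contracted redex: a beta-redex


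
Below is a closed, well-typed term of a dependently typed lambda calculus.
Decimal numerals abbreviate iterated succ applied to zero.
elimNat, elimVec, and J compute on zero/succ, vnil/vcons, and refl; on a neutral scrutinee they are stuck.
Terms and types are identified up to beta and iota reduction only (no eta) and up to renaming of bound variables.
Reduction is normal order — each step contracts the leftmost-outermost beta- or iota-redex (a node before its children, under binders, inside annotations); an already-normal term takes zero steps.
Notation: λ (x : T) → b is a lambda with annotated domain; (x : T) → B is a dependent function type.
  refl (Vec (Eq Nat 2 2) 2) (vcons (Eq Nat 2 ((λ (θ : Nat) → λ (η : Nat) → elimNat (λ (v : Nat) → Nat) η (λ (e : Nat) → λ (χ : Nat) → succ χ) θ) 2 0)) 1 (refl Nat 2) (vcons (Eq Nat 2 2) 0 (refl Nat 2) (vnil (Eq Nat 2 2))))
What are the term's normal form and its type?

resulting normal form:
  refl (Vec (Eq Nat 2 2) 2) (vcons (Eq Nat 2 2) 1 (refl Nat 2) (vcons (Eq Nat 2 2) 0 (refl Nat 2) (vnil (Eq Nat 2 2))))
inferred type:
  Eq (Vec (Eq Nat 2 2) 2) (vcons (Eq Nat 2 2) 1 (refl Nat 2) (vcons (Eq Nat 2 2) 0 (refl Nat 2) (vnil (Eq Nat 2 2)))) (vcons (Eq Nat 2 2) 1 (refl Nat 2) (vcons (Eq Nat 2 2) 0 (refl Nat 2) (vnil (Eq Nat 2 2))))


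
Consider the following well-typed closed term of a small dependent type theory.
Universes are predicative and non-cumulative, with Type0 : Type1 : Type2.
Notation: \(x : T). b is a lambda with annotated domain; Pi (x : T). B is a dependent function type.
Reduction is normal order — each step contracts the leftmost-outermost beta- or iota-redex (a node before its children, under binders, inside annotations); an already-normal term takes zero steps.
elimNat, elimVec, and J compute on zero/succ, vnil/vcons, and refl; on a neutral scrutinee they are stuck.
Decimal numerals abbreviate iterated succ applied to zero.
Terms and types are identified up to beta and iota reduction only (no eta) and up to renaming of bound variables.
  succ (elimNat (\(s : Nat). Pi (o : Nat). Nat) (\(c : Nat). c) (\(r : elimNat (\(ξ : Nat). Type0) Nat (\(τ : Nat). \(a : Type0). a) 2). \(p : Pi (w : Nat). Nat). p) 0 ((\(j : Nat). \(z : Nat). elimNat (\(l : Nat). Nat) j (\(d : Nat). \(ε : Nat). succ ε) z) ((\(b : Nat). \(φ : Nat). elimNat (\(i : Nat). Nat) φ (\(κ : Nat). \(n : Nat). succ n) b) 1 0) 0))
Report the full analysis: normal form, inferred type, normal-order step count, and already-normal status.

reduced normal form:
  2
the term's type:
  Nat
normal-order step count: 11
term was already normal: no
first contracted redex: an elimNat iota-redex


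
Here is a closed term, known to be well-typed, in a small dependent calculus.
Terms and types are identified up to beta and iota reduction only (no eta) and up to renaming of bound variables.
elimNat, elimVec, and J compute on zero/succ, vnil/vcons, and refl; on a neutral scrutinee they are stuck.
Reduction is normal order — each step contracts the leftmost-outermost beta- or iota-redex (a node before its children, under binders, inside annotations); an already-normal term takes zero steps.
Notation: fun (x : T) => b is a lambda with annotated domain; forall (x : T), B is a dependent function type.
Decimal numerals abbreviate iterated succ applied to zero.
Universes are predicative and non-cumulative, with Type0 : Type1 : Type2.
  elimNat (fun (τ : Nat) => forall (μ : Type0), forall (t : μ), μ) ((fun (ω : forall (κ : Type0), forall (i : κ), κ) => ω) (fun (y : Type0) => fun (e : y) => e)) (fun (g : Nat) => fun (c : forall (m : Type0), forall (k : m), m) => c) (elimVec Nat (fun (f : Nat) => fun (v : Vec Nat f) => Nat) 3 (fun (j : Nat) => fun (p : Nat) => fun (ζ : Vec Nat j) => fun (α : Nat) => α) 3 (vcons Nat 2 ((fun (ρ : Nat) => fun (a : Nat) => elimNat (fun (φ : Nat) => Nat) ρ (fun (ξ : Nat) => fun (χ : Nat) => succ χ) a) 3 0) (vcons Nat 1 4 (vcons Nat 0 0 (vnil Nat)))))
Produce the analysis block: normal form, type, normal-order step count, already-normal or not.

reduced normal form:
  fun (τ : Type0) => fun (μ : τ) => μ
the term's type:
  forall (τ : Type0), forall (μ : τ), τ
normal-order step count: 27
already normal: no
first redex: a beta-redex


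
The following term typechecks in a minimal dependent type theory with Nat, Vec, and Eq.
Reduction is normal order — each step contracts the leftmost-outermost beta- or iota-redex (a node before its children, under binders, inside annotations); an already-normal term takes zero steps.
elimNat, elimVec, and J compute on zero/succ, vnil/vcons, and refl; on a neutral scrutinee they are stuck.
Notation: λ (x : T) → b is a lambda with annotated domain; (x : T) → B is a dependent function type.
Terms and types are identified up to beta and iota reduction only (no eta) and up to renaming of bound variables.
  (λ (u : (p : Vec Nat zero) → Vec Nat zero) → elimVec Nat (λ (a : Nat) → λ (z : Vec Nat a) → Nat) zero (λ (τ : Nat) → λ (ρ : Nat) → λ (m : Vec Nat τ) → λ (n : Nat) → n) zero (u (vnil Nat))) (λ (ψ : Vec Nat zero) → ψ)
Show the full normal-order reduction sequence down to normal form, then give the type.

reduction (normal order):
  (λ (u : (p : Vec Nat zero) → Vec Nat zero) → elimVec Nat (λ (a : Nat) → λ (z : Vec Nat a) → Nat) zero (λ (τ : Nat) → λ (ρ : Nat) → λ (m : Vec Nat τ) → λ (n : Nat) → n) zero (u (vnil Nat))) (λ (ψ : Vec Nat zero) → ψ)
  ~> elimVec Nat (λ (u : Nat) → λ (p : Vec Nat u) → Nat) zero (λ (a : Nat) → λ (z : Nat) → λ (τ : Vec Nat a) → λ (ρ : Nat) → ρ) zero ((λ (m : Vec Nat zero) → m) (vnil Nat))
  ~> elimVec Nat (λ (u : Nat) → λ (p : Vec Nat u) → Nat) zero (λ (a : Nat) → λ (z : Nat) → λ (τ : Vec Nat a) → λ (ρ : Nat) → ρ) zero (vnil Nat)
  ~> zero
inferred type:
  Nat


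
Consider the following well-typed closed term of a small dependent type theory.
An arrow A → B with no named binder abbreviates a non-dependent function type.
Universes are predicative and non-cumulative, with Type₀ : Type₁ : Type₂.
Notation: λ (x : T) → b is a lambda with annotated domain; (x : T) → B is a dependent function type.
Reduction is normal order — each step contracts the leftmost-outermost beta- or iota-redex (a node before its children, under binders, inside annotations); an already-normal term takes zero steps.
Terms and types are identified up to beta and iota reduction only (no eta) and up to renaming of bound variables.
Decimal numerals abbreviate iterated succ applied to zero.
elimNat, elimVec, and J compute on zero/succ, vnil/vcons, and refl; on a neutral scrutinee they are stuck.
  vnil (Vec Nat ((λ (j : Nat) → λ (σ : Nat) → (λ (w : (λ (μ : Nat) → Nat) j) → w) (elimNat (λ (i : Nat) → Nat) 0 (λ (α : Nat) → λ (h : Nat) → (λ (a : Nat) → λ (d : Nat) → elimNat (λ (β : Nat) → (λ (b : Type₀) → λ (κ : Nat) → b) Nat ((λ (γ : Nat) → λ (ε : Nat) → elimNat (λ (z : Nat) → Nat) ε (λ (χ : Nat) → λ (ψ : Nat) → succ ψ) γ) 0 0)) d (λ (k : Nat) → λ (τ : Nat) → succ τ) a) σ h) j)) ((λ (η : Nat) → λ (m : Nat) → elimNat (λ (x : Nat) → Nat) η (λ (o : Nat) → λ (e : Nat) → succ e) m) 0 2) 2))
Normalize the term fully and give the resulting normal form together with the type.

resulting normal form:
  vnil (Vec Nat 4)
type:
  Vec (Vec Nat 4) 0
observation: 28 normal-order steps normalize the term, beginning with a beta-redex.
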